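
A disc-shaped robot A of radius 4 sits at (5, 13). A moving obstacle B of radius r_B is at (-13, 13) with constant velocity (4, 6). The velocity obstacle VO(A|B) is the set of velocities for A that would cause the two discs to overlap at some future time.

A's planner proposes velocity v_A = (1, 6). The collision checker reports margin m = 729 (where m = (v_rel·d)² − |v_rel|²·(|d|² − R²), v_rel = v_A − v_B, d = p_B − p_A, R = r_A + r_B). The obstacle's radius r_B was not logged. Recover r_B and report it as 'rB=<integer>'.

m = 729
d = (-18, 0);  v_rel = (-3, 0),  |v_rel|² = 9
v_rel×d = (-3)·(0) − (0)·(-18) = 0
since m = R²·9 − 0²:  R² = (0 + 729) / 9 = 81
R = √81 = 9  ⇒  r_B = 9 − 4 = 5

rB=5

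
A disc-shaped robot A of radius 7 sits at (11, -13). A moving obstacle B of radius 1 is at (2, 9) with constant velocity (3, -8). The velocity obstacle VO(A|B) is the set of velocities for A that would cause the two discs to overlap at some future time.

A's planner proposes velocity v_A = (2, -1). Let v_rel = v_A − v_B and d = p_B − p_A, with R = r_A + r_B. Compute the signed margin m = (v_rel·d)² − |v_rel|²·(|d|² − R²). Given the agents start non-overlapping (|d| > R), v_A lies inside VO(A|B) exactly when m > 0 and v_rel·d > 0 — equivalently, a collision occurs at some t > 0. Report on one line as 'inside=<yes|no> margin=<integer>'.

d = (-9, 22),  |d|² = 565;  R = 7+1 = 8,  c = 565−8² = 501
v_rel = (-1, 7),  |v_rel|² = 50;  v_rel·d = (-1)·(-9) + (7)·(22) = 163
50·t² − 326·t + 501 = 0  ⇒  m = 163² − 50·501 = 1519
m = 1519 > 0,  v_rel·d = 163 > 0  ⇒  inside

inside=yes margin=1519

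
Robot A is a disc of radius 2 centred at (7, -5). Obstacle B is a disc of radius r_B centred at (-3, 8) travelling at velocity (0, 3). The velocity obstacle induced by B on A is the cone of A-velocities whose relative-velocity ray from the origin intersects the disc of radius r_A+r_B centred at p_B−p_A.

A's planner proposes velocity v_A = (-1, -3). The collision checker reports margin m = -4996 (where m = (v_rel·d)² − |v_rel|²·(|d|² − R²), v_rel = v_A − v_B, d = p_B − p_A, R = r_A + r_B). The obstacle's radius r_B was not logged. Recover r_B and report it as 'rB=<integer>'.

m = -4996
d = (-10, 13);  v_rel = (-1, -6),  |v_rel|² = 37
v_rel×d = (-1)·(13) − (-6)·(-10) = -73
since m = R²·37 − (-73)²:  R² = (5329 + -4996) / 37 = 9
R = √9 = 3  ⇒  r_B = 3 − 2 = 1

rB=1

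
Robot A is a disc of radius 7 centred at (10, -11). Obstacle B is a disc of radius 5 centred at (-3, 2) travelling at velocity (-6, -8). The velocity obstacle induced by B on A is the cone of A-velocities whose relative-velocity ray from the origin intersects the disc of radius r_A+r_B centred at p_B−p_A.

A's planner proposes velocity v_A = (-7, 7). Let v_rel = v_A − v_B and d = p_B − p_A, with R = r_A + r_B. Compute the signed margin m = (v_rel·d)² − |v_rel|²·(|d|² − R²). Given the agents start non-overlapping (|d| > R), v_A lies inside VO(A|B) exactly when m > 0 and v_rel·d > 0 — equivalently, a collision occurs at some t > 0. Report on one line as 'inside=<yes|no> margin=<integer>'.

d = (-13, 13),  |d|² = 338;  R = 7+5 = 12,  c = 338−12² = 194
v_rel = (-1, 15),  |v_rel|² = 226;  v_rel·d = (-1)·(-13) + (15)·(13) = 208
226·t² − 416·t + 194 = 0  ⇒  m = 208² − 226·194 = -580
m = -580 < 0,  v_rel·d = 208 > 0  ⇒  outside

inside=no margin=-580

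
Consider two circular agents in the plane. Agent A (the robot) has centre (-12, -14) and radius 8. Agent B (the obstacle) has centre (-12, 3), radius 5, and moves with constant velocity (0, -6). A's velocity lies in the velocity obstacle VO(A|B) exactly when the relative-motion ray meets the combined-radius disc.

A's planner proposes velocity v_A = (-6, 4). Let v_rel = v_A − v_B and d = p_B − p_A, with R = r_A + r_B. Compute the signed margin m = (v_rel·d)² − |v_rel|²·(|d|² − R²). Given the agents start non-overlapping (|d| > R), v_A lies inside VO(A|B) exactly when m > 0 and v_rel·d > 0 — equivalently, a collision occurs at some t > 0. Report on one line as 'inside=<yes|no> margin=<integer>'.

d = (0, 17),  |d|² = 289;  R = 8+5 = 13,  c = 289−13² = 120
v_rel = (-6, 10),  |v_rel|² = 136;  v_rel·d = (-6)·(0) + (10)·(17) = 170
136·t² − 340·t + 120 = 0  ⇒  m = 170² − 136·120 = 12580
m = 12580 > 0,  v_rel·d = 170 > 0  ⇒  inside

inside=yes margin=12580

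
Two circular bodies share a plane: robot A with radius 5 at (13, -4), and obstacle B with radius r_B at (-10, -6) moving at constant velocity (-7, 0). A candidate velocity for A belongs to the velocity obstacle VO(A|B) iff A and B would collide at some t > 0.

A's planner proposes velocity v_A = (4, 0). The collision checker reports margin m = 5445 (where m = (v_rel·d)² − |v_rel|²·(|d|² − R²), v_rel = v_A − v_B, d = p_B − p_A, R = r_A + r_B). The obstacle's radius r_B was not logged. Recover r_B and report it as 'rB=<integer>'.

m = 5445
d = (-23, -2);  v_rel = (11, 0),  |v_rel|² = 121
v_rel×d = (11)·(-2) − (0)·(-23) = -22
since m = R²·121 − (-22)²:  R² = (484 + 5445) / 121 = 49
R = √49 = 7  ⇒  r_B = 7 − 5 = 2

rB=2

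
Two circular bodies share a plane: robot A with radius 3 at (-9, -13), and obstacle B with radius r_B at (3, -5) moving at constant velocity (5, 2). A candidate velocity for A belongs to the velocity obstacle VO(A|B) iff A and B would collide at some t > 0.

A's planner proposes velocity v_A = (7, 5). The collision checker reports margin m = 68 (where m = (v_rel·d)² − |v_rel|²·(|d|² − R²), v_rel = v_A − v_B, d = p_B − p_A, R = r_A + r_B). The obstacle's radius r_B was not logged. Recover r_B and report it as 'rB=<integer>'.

m = 68
d = (12, 8);  v_rel = (2, 3),  |v_rel|² = 13
v_rel×d = (2)·(8) − (3)·(12) = -20
since m = R²·13 − (-20)²:  R² = (400 + 68) / 13 = 36
R = √36 = 6  ⇒  r_B = 6 − 3 = 3

rB=3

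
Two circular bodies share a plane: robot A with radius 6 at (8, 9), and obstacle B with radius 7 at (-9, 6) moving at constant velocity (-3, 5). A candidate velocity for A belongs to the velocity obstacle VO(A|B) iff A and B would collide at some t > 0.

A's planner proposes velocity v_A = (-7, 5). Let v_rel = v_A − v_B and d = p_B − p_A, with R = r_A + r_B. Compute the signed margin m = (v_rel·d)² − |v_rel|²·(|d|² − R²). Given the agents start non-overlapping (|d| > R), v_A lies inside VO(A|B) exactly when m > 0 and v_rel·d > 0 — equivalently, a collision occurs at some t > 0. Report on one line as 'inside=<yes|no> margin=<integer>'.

d = (-17, -3),  |d|² = 298;  R = 6+7 = 13,  c = 298−13² = 129
v_rel = (-4, 0),  |v_rel|² = 16;  v_rel·d = (-4)·(-17) + (0)·(-3) = 68
16·t² − 136·t + 129 = 0  ⇒  m = 68² − 16·129 = 2560
m = 2560 > 0,  v_rel·d = 68 > 0  ⇒  inside

inside=yes margin=2560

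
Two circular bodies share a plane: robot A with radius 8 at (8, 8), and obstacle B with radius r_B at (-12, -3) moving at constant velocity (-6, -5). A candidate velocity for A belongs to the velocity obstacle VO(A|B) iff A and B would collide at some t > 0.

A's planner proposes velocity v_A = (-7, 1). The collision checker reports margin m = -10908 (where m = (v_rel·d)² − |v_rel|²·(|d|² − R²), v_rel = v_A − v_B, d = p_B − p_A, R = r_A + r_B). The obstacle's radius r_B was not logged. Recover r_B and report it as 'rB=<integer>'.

m = -10908
d = (-20, -11);  v_rel = (-1, 6),  |v_rel|² = 37
v_rel×d = (-1)·(-11) − (6)·(-20) = 131
since m = R²·37 − 131²:  R² = (17161 + -10908) / 37 = 169
R = √169 = 13  ⇒  r_B = 13 − 8 = 5

rB=5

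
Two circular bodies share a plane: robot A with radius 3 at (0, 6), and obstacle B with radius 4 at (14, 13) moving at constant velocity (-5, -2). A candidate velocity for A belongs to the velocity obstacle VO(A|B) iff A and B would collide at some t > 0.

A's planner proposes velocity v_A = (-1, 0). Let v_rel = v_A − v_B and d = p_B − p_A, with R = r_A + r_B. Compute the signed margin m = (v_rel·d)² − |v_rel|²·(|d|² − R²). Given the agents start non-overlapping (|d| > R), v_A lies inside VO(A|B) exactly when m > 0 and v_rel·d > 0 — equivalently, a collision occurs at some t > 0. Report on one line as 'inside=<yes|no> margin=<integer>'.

d = (14, 7),  |d|² = 245;  R = 3+4 = 7,  c = 245−7² = 196
v_rel = (4, 2),  |v_rel|² = 20;  v_rel·d = (4)·(14) + (2)·(7) = 70
20·t² − 140·t + 196 = 0  ⇒  m = 70² − 20·196 = 980
m = 980 > 0,  v_rel·d = 70 > 0  ⇒  inside

inside=yes margin=980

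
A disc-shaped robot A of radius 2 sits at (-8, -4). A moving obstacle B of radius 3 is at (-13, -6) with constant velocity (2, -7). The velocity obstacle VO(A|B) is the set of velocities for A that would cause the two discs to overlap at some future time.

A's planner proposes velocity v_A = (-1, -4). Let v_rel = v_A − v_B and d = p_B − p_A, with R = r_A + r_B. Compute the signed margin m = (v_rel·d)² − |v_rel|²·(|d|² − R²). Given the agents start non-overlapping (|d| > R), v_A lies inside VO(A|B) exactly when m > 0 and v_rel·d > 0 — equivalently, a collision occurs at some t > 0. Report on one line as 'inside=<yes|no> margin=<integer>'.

d = (-5, -2),  |d|² = 29;  R = 2+3 = 5,  c = 29−5² = 4
v_rel = (-3, 3),  |v_rel|² = 18;  v_rel·d = (-3)·(-5) + (3)·(-2) = 9
18·t² − 18·t + 4 = 0  ⇒  m = 9² − 18·4 = 9
m = 9 > 0,  v_rel·d = 9 > 0  ⇒  inside

inside=yes margin=9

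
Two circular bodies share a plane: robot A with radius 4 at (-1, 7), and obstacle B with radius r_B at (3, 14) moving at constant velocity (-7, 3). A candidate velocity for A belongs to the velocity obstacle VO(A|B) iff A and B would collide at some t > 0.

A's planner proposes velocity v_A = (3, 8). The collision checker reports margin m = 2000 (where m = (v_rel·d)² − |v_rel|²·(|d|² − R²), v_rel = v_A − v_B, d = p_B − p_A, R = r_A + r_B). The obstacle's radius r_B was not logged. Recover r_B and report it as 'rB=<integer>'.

m = 2000
d = (4, 7);  v_rel = (10, 5),  |v_rel|² = 125
v_rel×d = (10)·(7) − (5)·(4) = 50
since m = R²·125 − 50²:  R² = (2500 + 2000) / 125 = 36
R = √36 = 6  ⇒  r_B = 6 − 4 = 2

rB=2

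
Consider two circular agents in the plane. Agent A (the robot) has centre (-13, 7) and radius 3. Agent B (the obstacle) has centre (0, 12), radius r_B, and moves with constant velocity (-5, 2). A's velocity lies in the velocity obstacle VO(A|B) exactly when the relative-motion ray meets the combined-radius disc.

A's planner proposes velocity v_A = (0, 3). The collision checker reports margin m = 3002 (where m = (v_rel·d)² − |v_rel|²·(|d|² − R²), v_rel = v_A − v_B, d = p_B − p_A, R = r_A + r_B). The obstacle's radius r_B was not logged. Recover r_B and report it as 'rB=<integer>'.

m = 3002
d = (13, 5);  v_rel = (5, 1),  |v_rel|² = 26
v_rel×d = (5)·(5) − (1)·(13) = 12
since m = R²·26 − 12²:  R² = (144 + 3002) / 26 = 121
R = √121 = 11  ⇒  r_B = 11 − 3 = 8

rB=8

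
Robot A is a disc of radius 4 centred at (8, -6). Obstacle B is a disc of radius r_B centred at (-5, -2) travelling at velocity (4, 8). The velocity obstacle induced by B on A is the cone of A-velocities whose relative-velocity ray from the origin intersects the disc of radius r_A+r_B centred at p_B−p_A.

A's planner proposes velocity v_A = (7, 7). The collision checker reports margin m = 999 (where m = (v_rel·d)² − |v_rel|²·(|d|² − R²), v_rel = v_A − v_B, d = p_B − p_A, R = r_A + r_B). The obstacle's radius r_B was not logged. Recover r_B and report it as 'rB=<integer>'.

m = 999
d = (-13, 4);  v_rel = (3, -1),  |v_rel|² = 10
v_rel×d = (3)·(4) − (-1)·(-13) = -1
since m = R²·10 − (-1)²:  R² = (1 + 999) / 10 = 100
R = √100 = 10  ⇒  r_B = 10 − 4 = 6

rB=6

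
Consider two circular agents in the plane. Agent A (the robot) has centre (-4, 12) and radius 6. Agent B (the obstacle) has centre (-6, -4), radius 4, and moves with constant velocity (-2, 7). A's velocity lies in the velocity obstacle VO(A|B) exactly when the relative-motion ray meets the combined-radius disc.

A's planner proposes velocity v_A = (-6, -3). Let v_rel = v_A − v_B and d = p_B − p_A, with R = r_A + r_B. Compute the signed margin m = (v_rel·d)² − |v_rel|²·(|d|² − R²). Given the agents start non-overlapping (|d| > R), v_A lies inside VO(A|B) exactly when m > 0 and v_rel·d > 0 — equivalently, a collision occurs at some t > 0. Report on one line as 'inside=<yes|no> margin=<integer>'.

d = (-2, -16),  |d|² = 260;  R = 6+4 = 10,  c = 260−10² = 160
v_rel = (-4, -10),  |v_rel|² = 116;  v_rel·d = (-4)·(-2) + (-10)·(-16) = 168
116·t² − 336·t + 160 = 0  ⇒  m = 168² − 116·160 = 9664
m = 9664 > 0,  v_rel·d = 168 > 0  ⇒  inside

inside=yes margin=9664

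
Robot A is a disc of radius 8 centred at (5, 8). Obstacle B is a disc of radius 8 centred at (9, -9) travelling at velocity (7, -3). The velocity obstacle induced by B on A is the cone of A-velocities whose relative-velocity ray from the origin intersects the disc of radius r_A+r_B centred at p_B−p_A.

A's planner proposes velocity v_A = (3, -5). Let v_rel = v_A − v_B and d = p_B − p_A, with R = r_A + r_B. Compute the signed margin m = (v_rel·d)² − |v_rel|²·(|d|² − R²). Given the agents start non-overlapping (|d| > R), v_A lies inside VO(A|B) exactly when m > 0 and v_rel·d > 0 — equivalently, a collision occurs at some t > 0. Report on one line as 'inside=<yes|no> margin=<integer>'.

d = (4, -17),  |d|² = 305;  R = 8+8 = 16,  c = 305−16² = 49
v_rel = (-4, -2),  |v_rel|² = 20;  v_rel·d = (-4)·(4) + (-2)·(-17) = 18
20·t² − 36·t + 49 = 0  ⇒  m = 18² − 20·49 = -656
m = -656 < 0,  v_rel·d = 18 > 0  ⇒  outside

inside=no margin=-656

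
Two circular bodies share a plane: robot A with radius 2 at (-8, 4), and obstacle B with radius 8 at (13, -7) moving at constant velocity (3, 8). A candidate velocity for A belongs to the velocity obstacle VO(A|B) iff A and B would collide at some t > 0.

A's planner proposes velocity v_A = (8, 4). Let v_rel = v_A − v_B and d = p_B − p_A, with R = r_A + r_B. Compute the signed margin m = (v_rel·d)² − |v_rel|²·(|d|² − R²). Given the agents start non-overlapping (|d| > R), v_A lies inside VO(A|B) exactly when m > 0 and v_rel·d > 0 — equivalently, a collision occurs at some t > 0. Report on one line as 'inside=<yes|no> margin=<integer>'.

d = (21, -11),  |d|² = 562;  R = 2+8 = 10,  c = 562−10² = 462
v_rel = (5, -4),  |v_rel|² = 41;  v_rel·d = (5)·(21) + (-4)·(-11) = 149
41·t² − 298·t + 462 = 0  ⇒  m = 149² − 41·462 = 3259
m = 3259 > 0,  v_rel·d = 149 > 0  ⇒  inside

inside=yes margin=3259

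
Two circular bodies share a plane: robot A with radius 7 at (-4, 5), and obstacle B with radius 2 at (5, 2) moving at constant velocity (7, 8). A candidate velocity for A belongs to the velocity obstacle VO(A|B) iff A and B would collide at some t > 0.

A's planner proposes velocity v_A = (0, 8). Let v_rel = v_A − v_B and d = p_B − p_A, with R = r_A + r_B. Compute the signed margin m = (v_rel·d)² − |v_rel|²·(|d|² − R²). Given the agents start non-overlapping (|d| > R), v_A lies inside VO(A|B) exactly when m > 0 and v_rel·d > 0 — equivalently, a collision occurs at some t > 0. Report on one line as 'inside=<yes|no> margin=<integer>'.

d = (9, -3),  |d|² = 90;  R = 7+2 = 9,  c = 90−9² = 9
v_rel = (-7, 0),  |v_rel|² = 49;  v_rel·d = (-7)·(9) + (0)·(-3) = -63
49·t² + 126·t + 9 = 0  ⇒  m = (-63)² − 49·9 = 3528
m = 3528 > 0,  v_rel·d = -63 < 0  ⇒  outside

inside=no margin=3528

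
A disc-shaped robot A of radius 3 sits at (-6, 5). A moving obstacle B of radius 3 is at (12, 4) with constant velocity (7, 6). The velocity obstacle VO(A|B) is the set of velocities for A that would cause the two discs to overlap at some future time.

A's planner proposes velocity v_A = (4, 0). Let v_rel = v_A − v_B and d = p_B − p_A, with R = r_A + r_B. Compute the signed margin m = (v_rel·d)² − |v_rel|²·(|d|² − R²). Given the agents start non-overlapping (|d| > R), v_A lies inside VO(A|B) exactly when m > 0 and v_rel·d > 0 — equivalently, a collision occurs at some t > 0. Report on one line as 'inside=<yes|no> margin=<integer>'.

d = (18, -1),  |d|² = 325;  R = 3+3 = 6,  c = 325−6² = 289
v_rel = (-3, -6),  |v_rel|² = 45;  v_rel·d = (-3)·(18) + (-6)·(-1) = -48
45·t² + 96·t + 289 = 0  ⇒  m = (-48)² − 45·289 = -10701
m = -10701 < 0,  v_rel·d = -48 < 0  ⇒  outside

inside=no margin=-10701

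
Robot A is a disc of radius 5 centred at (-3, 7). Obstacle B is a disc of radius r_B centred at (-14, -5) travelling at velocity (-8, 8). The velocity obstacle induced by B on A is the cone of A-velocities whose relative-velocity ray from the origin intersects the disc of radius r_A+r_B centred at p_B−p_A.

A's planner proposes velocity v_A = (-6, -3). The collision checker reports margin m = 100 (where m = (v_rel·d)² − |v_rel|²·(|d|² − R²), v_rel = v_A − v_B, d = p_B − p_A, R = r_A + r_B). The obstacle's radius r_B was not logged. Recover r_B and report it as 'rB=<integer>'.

m = 100
d = (-11, -12);  v_rel = (2, -11),  |v_rel|² = 125
v_rel×d = (2)·(-12) − (-11)·(-11) = -145
since m = R²·125 − (-145)²:  R² = (21025 + 100) / 125 = 169
R = √169 = 13  ⇒  r_B = 13 − 5 = 8

rB=8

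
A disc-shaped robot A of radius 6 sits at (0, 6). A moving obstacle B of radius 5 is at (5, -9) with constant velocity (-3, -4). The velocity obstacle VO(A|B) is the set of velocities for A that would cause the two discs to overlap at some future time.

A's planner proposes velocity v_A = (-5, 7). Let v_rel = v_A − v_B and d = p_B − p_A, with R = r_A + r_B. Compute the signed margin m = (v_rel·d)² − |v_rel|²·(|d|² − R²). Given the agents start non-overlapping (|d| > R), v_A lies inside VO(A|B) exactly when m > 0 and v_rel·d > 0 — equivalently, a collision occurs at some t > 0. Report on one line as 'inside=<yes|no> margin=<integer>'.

d = (5, -15),  |d|² = 250;  R = 6+5 = 11,  c = 250−11² = 129
v_rel = (-2, 11),  |v_rel|² = 125;  v_rel·d = (-2)·(5) + (11)·(-15) = -175
125·t² + 350·t + 129 = 0  ⇒  m = (-175)² − 125·129 = 14500
m = 14500 > 0,  v_rel·d = -175 < 0  ⇒  outside

inside=no margin=14500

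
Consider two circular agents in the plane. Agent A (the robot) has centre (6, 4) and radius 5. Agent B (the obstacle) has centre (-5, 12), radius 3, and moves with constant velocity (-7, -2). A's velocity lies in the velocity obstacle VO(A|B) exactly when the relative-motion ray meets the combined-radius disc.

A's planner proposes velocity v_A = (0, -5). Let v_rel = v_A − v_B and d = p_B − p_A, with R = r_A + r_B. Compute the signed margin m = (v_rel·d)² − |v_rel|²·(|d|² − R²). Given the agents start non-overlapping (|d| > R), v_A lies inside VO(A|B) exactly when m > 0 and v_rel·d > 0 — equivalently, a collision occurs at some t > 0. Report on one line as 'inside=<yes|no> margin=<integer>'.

d = (-11, 8),  |d|² = 185;  R = 5+3 = 8,  c = 185−8² = 121
v_rel = (7, -3),  |v_rel|² = 58;  v_rel·d = (7)·(-11) + (-3)·(8) = -101
58·t² + 202·t + 121 = 0  ⇒  m = (-101)² − 58·121 = 3183
m = 3183 > 0,  v_rel·d = -101 < 0  ⇒  outside

inside=no margin=3183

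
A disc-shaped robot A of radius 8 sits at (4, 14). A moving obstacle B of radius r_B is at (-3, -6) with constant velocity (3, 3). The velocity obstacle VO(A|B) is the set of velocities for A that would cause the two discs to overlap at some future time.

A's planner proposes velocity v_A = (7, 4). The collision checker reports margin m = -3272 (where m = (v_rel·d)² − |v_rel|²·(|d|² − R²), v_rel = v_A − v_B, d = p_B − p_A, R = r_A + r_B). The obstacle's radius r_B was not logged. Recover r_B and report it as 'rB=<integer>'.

m = -3272
d = (-7, -20);  v_rel = (4, 1),  |v_rel|² = 17
v_rel×d = (4)·(-20) − (1)·(-7) = -73
since m = R²·17 − (-73)²:  R² = (5329 + -3272) / 17 = 121
R = √121 = 11  ⇒  r_B = 11 − 8 = 3

rB=3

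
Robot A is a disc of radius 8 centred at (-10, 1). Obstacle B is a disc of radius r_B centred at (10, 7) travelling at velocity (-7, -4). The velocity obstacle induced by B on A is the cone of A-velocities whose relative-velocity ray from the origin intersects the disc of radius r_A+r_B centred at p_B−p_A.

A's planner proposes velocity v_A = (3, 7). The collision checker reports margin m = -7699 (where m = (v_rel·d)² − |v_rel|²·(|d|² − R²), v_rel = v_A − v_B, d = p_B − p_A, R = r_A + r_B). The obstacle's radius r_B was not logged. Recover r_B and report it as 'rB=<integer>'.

m = -7699
d = (20, 6);  v_rel = (10, 11),  |v_rel|² = 221
v_rel×d = (10)·(6) − (11)·(20) = -160
since m = R²·221 − (-160)²:  R² = (25600 + -7699) / 221 = 81
R = √81 = 9  ⇒  r_B = 9 − 8 = 1

rB=1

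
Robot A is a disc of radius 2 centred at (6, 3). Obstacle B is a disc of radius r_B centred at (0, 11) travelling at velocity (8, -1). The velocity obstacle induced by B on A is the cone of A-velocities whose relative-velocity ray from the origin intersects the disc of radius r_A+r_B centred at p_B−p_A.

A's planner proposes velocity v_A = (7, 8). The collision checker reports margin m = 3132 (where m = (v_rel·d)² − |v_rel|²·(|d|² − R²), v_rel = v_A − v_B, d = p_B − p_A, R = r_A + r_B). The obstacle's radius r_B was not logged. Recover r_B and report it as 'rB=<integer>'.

m = 3132
d = (-6, 8);  v_rel = (-1, 9),  |v_rel|² = 82
v_rel×d = (-1)·(8) − (9)·(-6) = 46
since m = R²·82 − 46²:  R² = (2116 + 3132) / 82 = 64
R = √64 = 8  ⇒  r_B = 8 − 2 = 6

rB=6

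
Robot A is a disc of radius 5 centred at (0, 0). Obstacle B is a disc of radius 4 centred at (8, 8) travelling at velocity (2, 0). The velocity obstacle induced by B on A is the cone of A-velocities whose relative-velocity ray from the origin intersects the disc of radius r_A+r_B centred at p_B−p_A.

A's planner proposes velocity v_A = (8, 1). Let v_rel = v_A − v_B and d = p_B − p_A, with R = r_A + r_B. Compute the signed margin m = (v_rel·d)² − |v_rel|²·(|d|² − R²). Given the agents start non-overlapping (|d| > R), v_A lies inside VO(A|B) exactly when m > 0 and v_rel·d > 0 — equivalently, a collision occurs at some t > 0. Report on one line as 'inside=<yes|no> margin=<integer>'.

d = (8, 8),  |d|² = 128;  R = 5+4 = 9,  c = 128−9² = 47
v_rel = (6, 1),  |v_rel|² = 37;  v_rel·d = (6)·(8) + (1)·(8) = 56
37·t² − 112·t + 47 = 0  ⇒  m = 56² − 37·47 = 1397
m = 1397 > 0,  v_rel·d = 56 > 0  ⇒  inside

inside=yes margin=1397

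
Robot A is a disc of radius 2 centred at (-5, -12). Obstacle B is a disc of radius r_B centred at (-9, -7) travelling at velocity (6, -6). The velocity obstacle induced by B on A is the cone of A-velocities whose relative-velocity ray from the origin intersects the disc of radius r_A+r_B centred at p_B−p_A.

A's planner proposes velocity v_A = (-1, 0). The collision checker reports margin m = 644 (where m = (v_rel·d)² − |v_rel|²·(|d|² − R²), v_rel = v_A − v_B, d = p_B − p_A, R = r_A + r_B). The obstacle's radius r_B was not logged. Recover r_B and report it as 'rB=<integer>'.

m = 644
d = (-4, 5);  v_rel = (-7, 6),  |v_rel|² = 85
v_rel×d = (-7)·(5) − (6)·(-4) = -11
since m = R²·85 − (-11)²:  R² = (121 + 644) / 85 = 9
R = √9 = 3  ⇒  r_B = 3 − 2 = 1

rB=1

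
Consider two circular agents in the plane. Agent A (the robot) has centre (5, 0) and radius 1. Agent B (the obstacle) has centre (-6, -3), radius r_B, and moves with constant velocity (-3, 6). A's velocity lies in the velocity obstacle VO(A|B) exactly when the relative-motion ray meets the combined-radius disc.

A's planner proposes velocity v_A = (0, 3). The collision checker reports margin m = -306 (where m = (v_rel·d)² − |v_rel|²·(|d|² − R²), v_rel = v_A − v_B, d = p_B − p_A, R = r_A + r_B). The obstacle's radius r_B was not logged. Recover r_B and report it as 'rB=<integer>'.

m = -306
d = (-11, -3);  v_rel = (3, -3),  |v_rel|² = 18
v_rel×d = (3)·(-3) − (-3)·(-11) = -42
since m = R²·18 − (-42)²:  R² = (1764 + -306) / 18 = 81
R = √81 = 9  ⇒  r_B = 9 − 1 = 8

rB=8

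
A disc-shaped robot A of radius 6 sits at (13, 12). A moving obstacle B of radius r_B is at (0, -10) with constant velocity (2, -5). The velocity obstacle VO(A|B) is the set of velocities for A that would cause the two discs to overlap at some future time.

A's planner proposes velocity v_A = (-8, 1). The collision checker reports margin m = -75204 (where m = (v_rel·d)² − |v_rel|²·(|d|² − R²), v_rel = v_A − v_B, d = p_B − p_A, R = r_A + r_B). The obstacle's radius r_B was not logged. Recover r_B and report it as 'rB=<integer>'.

m = -75204
d = (-13, -22);  v_rel = (-10, 6),  |v_rel|² = 136
v_rel×d = (-10)·(-22) − (6)·(-13) = 298
since m = R²·136 − 298²:  R² = (88804 + -75204) / 136 = 100
R = √100 = 10  ⇒  r_B = 10 − 6 = 4

rB=4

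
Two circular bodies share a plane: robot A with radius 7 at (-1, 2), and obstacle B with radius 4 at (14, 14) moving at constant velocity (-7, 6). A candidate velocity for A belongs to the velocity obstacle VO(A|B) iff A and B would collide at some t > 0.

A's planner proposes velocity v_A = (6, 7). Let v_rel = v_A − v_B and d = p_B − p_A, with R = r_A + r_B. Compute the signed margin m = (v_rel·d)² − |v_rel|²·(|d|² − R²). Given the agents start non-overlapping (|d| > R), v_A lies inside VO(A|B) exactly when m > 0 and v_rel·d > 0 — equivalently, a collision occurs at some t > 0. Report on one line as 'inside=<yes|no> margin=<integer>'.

d = (15, 12),  |d|² = 369;  R = 7+4 = 11,  c = 369−11² = 248
v_rel = (13, 1),  |v_rel|² = 170;  v_rel·d = (13)·(15) + (1)·(12) = 207
170·t² − 414·t + 248 = 0  ⇒  m = 207² − 170·248 = 689
m = 689 > 0,  v_rel·d = 207 > 0  ⇒  inside

inside=yes margin=689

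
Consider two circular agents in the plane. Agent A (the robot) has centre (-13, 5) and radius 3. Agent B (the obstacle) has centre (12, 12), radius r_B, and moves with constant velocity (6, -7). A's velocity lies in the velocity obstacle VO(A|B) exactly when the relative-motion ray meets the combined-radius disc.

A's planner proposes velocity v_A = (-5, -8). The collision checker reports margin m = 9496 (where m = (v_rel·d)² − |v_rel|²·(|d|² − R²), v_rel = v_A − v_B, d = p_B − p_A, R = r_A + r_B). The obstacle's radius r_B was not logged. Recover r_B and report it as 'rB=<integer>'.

m = 9496
d = (25, 7);  v_rel = (-11, -1),  |v_rel|² = 122
v_rel×d = (-11)·(7) − (-1)·(25) = -52
since m = R²·122 − (-52)²:  R² = (2704 + 9496) / 122 = 100
R = √100 = 10  ⇒  r_B = 10 − 3 = 7

rB=7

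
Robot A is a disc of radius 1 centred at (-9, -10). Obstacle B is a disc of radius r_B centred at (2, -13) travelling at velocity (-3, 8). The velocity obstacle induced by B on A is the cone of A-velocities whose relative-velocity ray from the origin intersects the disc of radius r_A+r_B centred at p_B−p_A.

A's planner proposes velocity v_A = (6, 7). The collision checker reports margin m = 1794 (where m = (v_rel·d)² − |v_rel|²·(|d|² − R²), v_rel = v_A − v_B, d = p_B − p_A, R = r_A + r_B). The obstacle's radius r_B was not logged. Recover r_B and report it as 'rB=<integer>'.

m = 1794
d = (11, -3);  v_rel = (9, -1),  |v_rel|² = 82
v_rel×d = (9)·(-3) − (-1)·(11) = -16
since m = R²·82 − (-16)²:  R² = (256 + 1794) / 82 = 25
R = √25 = 5  ⇒  r_B = 5 − 1 = 4

rB=4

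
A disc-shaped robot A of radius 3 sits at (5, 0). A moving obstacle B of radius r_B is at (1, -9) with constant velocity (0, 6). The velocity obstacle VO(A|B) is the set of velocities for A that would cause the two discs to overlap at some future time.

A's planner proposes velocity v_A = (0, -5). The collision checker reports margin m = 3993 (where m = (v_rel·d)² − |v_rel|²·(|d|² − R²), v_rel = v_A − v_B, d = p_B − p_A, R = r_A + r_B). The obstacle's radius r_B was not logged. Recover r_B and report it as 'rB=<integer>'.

m = 3993
d = (-4, -9);  v_rel = (0, -11),  |v_rel|² = 121
v_rel×d = (0)·(-9) − (-11)·(-4) = -44
since m = R²·121 − (-44)²:  R² = (1936 + 3993) / 121 = 49
R = √49 = 7  ⇒  r_B = 7 − 3 = 4

rB=4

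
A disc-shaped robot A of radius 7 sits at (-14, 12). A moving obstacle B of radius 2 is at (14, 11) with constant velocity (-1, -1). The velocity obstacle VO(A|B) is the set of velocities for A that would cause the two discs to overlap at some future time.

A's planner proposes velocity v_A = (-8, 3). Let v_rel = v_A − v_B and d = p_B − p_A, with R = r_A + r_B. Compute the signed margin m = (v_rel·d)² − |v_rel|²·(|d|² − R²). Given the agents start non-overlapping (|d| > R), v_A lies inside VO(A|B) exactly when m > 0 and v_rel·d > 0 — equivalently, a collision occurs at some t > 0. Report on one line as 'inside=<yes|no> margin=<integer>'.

d = (28, -1),  |d|² = 785;  R = 7+2 = 9,  c = 785−9² = 704
v_rel = (-7, 4),  |v_rel|² = 65;  v_rel·d = (-7)·(28) + (4)·(-1) = -200
65·t² + 400·t + 704 = 0  ⇒  m = (-200)² − 65·704 = -5760
m = -5760 < 0,  v_rel·d = -200 < 0  ⇒  outside

inside=no margin=-5760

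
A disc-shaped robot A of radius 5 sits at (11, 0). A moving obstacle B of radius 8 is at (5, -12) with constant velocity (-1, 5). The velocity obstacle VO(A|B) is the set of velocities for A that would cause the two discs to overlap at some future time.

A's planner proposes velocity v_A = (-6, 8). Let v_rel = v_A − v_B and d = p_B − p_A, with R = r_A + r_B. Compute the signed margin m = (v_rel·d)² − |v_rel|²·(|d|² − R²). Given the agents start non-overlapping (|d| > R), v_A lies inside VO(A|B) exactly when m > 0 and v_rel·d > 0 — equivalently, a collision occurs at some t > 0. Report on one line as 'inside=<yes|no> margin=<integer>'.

d = (-6, -12),  |d|² = 180;  R = 5+8 = 13,  c = 180−13² = 11
v_rel = (-5, 3),  |v_rel|² = 34;  v_rel·d = (-5)·(-6) + (3)·(-12) = -6
34·t² + 12·t + 11 = 0  ⇒  m = (-6)² − 34·11 = -338
m = -338 < 0,  v_rel·d = -6 < 0  ⇒  outside

inside=no margin=-338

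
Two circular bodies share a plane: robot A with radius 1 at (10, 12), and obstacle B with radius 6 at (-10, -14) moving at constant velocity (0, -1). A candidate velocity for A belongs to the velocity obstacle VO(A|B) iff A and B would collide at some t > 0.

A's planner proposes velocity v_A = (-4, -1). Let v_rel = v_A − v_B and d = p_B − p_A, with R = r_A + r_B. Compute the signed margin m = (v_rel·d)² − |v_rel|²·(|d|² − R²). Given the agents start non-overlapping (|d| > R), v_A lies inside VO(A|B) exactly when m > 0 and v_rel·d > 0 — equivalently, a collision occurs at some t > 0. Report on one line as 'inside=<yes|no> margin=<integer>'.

d = (-20, -26),  |d|² = 1076;  R = 1+6 = 7,  c = 1076−7² = 1027
v_rel = (-4, 0),  |v_rel|² = 16;  v_rel·d = (-4)·(-20) + (0)·(-26) = 80
16·t² − 160·t + 1027 = 0  ⇒  m = 80² − 16·1027 = -10032
m = -10032 < 0,  v_rel·d = 80 > 0  ⇒  outside

inside=no margin=-10032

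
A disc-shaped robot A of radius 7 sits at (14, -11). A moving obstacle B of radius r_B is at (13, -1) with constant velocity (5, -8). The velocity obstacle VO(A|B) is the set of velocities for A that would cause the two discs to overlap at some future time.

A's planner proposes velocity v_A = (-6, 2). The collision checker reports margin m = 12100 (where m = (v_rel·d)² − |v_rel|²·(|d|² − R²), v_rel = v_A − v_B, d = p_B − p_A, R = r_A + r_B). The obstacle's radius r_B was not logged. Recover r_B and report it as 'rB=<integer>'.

m = 12100
d = (-1, 10);  v_rel = (-11, 10),  |v_rel|² = 221
v_rel×d = (-11)·(10) − (10)·(-1) = -100
since m = R²·221 − (-100)²:  R² = (10000 + 12100) / 221 = 100
R = √100 = 10  ⇒  r_B = 10 − 7 = 3

rB=3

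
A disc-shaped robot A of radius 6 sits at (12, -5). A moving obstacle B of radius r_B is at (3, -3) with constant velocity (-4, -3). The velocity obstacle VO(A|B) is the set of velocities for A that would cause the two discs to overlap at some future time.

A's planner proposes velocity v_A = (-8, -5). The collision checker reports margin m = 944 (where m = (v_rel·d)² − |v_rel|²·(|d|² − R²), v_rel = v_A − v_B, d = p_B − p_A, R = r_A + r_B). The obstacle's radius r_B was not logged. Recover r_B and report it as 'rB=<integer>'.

m = 944
d = (-9, 2);  v_rel = (-4, -2),  |v_rel|² = 20
v_rel×d = (-4)·(2) − (-2)·(-9) = -26
since m = R²·20 − (-26)²:  R² = (676 + 944) / 20 = 81
R = √81 = 9  ⇒  r_B = 9 − 6 = 3

rB=3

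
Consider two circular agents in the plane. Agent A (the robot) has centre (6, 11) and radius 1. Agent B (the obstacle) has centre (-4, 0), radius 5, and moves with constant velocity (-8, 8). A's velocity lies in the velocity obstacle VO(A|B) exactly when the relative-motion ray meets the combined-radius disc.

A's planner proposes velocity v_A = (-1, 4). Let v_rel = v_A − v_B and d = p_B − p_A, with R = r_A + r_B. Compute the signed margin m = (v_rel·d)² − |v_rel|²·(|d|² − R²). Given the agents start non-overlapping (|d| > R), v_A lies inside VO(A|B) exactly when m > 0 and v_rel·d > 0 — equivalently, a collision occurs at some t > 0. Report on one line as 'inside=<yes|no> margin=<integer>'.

d = (-10, -11),  |d|² = 221;  R = 1+5 = 6,  c = 221−6² = 185
v_rel = (7, -4),  |v_rel|² = 65;  v_rel·d = (7)·(-10) + (-4)·(-11) = -26
65·t² + 52·t + 185 = 0  ⇒  m = (-26)² − 65·185 = -11349
m = -11349 < 0,  v_rel·d = -26 < 0  ⇒  outside

inside=no margin=-11349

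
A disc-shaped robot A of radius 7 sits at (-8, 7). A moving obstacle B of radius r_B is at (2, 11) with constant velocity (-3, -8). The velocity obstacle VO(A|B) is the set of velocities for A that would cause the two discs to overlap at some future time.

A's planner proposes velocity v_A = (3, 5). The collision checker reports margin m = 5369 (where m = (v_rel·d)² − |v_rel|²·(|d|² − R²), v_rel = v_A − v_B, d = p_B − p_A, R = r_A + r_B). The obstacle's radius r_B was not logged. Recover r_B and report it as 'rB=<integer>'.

m = 5369
d = (10, 4);  v_rel = (6, 13),  |v_rel|² = 205
v_rel×d = (6)·(4) − (13)·(10) = -106
since m = R²·205 − (-106)²:  R² = (11236 + 5369) / 205 = 81
R = √81 = 9  ⇒  r_B = 9 − 7 = 2

rB=2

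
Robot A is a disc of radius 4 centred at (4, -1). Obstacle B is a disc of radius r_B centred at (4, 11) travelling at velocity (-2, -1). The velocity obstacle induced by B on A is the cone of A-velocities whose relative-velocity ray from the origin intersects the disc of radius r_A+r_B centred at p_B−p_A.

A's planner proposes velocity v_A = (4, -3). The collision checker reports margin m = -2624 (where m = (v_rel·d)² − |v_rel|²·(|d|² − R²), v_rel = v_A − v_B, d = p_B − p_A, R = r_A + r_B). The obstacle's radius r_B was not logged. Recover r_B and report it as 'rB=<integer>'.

m = -2624
d = (0, 12);  v_rel = (6, -2),  |v_rel|² = 40
v_rel×d = (6)·(12) − (-2)·(0) = 72
since m = R²·40 − 72²:  R² = (5184 + -2624) / 40 = 64
R = √64 = 8  ⇒  r_B = 8 − 4 = 4

rB=4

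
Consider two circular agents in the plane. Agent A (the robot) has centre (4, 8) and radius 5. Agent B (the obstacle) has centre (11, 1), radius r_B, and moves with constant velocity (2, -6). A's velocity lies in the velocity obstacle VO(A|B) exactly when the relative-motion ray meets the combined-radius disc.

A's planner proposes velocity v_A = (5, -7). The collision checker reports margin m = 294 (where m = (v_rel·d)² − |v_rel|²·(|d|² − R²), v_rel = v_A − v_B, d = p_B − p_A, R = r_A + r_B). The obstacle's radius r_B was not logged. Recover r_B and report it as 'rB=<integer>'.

m = 294
d = (7, -7);  v_rel = (3, -1),  |v_rel|² = 10
v_rel×d = (3)·(-7) − (-1)·(7) = -14
since m = R²·10 − (-14)²:  R² = (196 + 294) / 10 = 49
R = √49 = 7  ⇒  r_B = 7 − 5 = 2

rB=2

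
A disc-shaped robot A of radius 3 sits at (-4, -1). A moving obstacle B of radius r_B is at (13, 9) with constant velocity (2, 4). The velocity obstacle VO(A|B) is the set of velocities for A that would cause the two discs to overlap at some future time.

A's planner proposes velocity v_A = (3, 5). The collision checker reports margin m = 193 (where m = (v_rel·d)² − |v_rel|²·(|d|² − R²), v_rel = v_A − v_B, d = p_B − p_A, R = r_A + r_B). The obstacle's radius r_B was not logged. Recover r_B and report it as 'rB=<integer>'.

m = 193
d = (17, 10);  v_rel = (1, 1),  |v_rel|² = 2
v_rel×d = (1)·(10) − (1)·(17) = -7
since m = R²·2 − (-7)²:  R² = (49 + 193) / 2 = 121
R = √121 = 11  ⇒  r_B = 11 − 3 = 8

rB=8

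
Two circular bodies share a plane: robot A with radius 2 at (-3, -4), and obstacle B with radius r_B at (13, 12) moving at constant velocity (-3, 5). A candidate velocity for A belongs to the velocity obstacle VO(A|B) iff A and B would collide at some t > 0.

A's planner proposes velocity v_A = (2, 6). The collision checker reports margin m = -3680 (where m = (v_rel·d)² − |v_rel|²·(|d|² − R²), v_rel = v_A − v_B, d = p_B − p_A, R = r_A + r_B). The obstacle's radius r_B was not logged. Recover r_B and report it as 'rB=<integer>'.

m = -3680
d = (16, 16);  v_rel = (5, 1),  |v_rel|² = 26
v_rel×d = (5)·(16) − (1)·(16) = 64
since m = R²·26 − 64²:  R² = (4096 + -3680) / 26 = 16
R = √16 = 4  ⇒  r_B = 4 − 2 = 2

rB=2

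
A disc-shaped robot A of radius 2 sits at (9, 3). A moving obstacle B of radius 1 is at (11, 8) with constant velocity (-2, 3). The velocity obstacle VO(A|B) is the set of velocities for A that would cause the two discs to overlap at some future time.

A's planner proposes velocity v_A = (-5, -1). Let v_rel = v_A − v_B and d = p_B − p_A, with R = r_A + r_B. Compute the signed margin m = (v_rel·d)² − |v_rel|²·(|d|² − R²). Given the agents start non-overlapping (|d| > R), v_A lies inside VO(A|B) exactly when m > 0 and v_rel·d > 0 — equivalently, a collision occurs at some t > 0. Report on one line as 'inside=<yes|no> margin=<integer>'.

d = (2, 5),  |d|² = 29;  R = 2+1 = 3,  c = 29−3² = 20
v_rel = (-3, -4),  |v_rel|² = 25;  v_rel·d = (-3)·(2) + (-4)·(5) = -26
25·t² + 52·t + 20 = 0  ⇒  m = (-26)² − 25·20 = 176
m = 176 > 0,  v_rel·d = -26 < 0  ⇒  outside

inside=no margin=176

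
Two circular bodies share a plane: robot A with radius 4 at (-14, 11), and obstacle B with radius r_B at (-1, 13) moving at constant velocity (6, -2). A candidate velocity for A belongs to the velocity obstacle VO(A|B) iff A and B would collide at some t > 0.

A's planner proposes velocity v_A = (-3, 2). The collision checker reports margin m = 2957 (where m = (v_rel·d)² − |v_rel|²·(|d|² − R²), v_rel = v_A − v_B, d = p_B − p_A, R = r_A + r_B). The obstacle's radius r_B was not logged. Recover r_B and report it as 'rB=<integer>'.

m = 2957
d = (13, 2);  v_rel = (-9, 4),  |v_rel|² = 97
v_rel×d = (-9)·(2) − (4)·(13) = -70
since m = R²·97 − (-70)²:  R² = (4900 + 2957) / 97 = 81
R = √81 = 9  ⇒  r_B = 9 − 4 = 5

rB=5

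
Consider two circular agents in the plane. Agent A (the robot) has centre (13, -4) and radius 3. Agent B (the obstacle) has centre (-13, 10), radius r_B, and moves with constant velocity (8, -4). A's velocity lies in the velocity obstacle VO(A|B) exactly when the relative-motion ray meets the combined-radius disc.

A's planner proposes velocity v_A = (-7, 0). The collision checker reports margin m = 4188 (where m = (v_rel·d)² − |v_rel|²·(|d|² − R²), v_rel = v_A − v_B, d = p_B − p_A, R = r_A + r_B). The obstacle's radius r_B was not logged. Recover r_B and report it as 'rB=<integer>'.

m = 4188
d = (-26, 14);  v_rel = (-15, 4),  |v_rel|² = 241
v_rel×d = (-15)·(14) − (4)·(-26) = -106
since m = R²·241 − (-106)²:  R² = (11236 + 4188) / 241 = 64
R = √64 = 8  ⇒  r_B = 8 − 3 = 5

rB=5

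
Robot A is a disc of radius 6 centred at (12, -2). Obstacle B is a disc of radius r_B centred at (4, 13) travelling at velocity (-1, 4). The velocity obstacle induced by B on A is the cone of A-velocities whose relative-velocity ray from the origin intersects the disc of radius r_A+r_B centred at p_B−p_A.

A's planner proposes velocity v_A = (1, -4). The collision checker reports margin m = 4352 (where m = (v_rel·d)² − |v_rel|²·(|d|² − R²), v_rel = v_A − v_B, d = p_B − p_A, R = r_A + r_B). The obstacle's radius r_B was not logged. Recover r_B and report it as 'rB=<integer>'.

m = 4352
d = (-8, 15);  v_rel = (2, -8),  |v_rel|² = 68
v_rel×d = (2)·(15) − (-8)·(-8) = -34
since m = R²·68 − (-34)²:  R² = (1156 + 4352) / 68 = 81
R = √81 = 9  ⇒  r_B = 9 − 6 = 3

rB=3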